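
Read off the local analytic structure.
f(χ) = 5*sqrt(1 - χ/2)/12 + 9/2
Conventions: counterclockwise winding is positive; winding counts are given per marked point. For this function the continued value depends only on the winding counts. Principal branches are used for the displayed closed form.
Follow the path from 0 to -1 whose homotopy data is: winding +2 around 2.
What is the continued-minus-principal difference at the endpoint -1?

Continued minus principal equals 0.

The rational part is single-valued and drops out of the difference; each branch term changes only by its own monodromy.
(5/12)*sqrt(1 - χ/(2)): winding +2 is even, the square root returns to the same sheet, contribution 0.
Summing the contributions at χ = -1 gives 0.


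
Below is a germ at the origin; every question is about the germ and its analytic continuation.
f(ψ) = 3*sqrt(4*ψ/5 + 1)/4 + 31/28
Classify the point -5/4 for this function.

The term (3/4)*sqrt(1 - ψ/(-5/4)) has argument 1 - -5/4/(-5/4) = 0 at -5/4: a square-root (algebraic, two-sheeted) branch point; the remaining terms are analytic or single-valued there.

The point is an algebraic (square-root) branch point.


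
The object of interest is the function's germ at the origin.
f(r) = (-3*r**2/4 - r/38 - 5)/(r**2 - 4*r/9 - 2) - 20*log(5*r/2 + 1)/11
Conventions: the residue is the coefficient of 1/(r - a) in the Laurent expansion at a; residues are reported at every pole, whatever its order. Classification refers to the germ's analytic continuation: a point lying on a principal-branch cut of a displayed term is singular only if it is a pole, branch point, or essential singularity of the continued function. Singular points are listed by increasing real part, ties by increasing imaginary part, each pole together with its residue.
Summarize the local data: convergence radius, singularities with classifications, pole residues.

Radius of convergence at 0: 2/5.
At 2/9 - (1/9)*sqrt(166): a pole of order 1; residue -41/228 + (6751/37848)*sqrt(166).
At -2/5: a logarithmic branch point.
At 2/9 + (1/9)*sqrt(166): a pole of order 1; residue -41/228 - (6751/37848)*sqrt(166).

Denominator factor (r**2 - 4*r/9 - 2): discriminant 664/81, real irrational roots 2/9 + (1/9)*sqrt(166) and 2/9 - (1/9)*sqrt(166); poles of order 1, moduli 2/9 + (1/9)*sqrt(166) and -2/9 + (1/9)*sqrt(166).
Branch term (-20/11)*log(1 - r/(-2/5)): its argument vanishes at r = -2/5, a logarithmic branch point, modulus 2/5.
The radius of convergence is the smallest modulus among the singular points: 2/5.
The branch term is analytic at 2/9 - (1/9)*sqrt(166) and contributes nothing to the residue; only the rational part matters.
The factor r**2 - 4*r/9 - 2 splits as (r - a)(r - a') with a = 2/9 - (1/9)*sqrt(166), a' = 2/9 + (1/9)*sqrt(166). At the order-1 pole a set g(r) = (r - a)*(rational part) = [-3*r**2/4 - r/38 - 5] / (r - a').
Simple pole: residue = g(a) at a = 2/9 - (1/9)*sqrt(166), which is -41/228 + (6751/37848)*sqrt(166).
The branch term is analytic at 2/9 + (1/9)*sqrt(166) and contributes nothing to the residue; only the rational part matters.
The factor r**2 - 4*r/9 - 2 splits as (r - a)(r - a') with a = 2/9 + (1/9)*sqrt(166), a' = 2/9 - (1/9)*sqrt(166). At the order-1 pole a set g(r) = (r - a)*(rational part) = [-3*r**2/4 - r/38 - 5] / (r - a').
Simple pole: residue = g(a) at a = 2/9 + (1/9)*sqrt(166), which is -41/228 - (6751/37848)*sqrt(166).
List the singular points by increasing real part (a conjugate pair: the negative imaginary part first).


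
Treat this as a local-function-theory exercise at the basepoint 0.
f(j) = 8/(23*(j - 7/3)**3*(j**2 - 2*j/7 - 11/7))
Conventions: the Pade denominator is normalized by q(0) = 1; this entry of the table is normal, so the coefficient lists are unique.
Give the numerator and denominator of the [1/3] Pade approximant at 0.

Taylor coefficients needed (expand at 0): a_0 = 216/12397, a_1 = 18360/954569, a_2 = 1969272/73501813, a_3 = 5188104/246071287, a_4 = 9601877808/435792249277.
Write the denominator as Q(j) = 1 + q1*j + q2*j^2 + q3*j^3. Requiring Q*f - P = O(j^5) with deg P <= 1 kills the coefficients of j^2..j^4 in Q*f:
  j^2: a_2 + q1*a_1 + q2*a_0 = 0, i.e. 1969272/73501813 + (18360/954569)*q1 + (216/12397)*q2 = 0.
  j^3: a_3 + q1*a_2 + q2*a_1 + q3*a_0 = 0, i.e. 5188104/246071287 + (1969272/73501813)*q1 + (18360/954569)*q2 + (216/12397)*q3 = 0.
  j^4: a_4 + q1*a_3 + q2*a_2 + q3*a_1 = 0, i.e. 9601877808/435792249277 + (5188104/246071287)*q1 + (1969272/73501813)*q2 + (18360/954569)*q3 = 0.
Solving this linear system: q1 = -1649/2464, q2 = -151579/189728, q3 = 232731/332024.
The numerator is Q*f truncated at degree 1: P0 = a_0 = 216/12397; P1 = a_1 + q1*a_0 = 4131/545468.

The Pade approximant has numerator coefficients [216/12397, 4131/545468]; denominator coefficients [1, -1649/2464, -151579/189728, 232731/332024].


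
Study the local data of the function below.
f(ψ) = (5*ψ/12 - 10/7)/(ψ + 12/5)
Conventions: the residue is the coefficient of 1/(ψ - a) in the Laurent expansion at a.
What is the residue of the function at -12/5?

The residue is -17/7.

At the order-1 pole -12/5 set g(ψ) = (ψ - (-12/5))*f(ψ) = 5*ψ/12 - 10/7.
Simple pole: residue = g(a) at a = -12/5, which is -17/7.


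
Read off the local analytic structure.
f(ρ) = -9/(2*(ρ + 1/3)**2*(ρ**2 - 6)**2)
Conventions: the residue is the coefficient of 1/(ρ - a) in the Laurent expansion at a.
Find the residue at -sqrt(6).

The factor ρ**2 - 6 splits as (ρ - a)(ρ - a') with a = -sqrt(6), a' = sqrt(6). At the order-2 pole a set g(ρ) = (ρ - a)^2*f(ρ) = [-9/(2*(ρ + 1/3)**2)] / (ρ - a')^2.
Order-2 pole: residue = g'(a); g'(-sqrt(6)) = -2187/148877 - (81639/4764064)*sqrt(6), so the residue is -2187/148877 - (81639/4764064)*sqrt(6).

The residue is -2187/148877 - (81639/4764064)*sqrt(6).


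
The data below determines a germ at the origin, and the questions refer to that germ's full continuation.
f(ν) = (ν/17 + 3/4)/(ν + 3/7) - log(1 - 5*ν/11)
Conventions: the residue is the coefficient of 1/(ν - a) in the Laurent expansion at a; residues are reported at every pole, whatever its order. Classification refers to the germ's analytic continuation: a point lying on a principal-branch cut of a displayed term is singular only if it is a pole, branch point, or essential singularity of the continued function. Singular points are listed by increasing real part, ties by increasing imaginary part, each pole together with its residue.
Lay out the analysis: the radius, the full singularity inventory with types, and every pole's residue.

Radius of convergence at 0: 3/7.
At -3/7: a pole of order 1; residue 345/476.
At 11/5: a logarithmic branch point.

Denominator factor (ν + 3/7): pole of order 1 at -3/7, modulus 3/7.
Branch term (-1)*log(1 - ν/(11/5)): its argument vanishes at ν = 11/5, a logarithmic branch point, modulus 11/5.
The radius of convergence is the smallest modulus among the singular points: 3/7.
The branch term is analytic at -3/7 and contributes nothing to the residue; only the rational part matters.
At the order-1 pole -3/7 set g(ν) = (ν - (-3/7))*(rational part) = ν/17 + 3/4.
Simple pole: residue = g(a) at a = -3/7, which is 345/476.
List the singular points by increasing real part (a conjugate pair: the negative imaginary part first).


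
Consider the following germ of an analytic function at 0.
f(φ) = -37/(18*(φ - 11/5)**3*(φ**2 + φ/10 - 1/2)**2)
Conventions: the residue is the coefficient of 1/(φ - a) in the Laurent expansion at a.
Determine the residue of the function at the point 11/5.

At the order-3 pole 11/5 set g(φ) = (φ - (11/5))^3*f(φ) = -37/(18*(φ**2 + φ/10 - 1/2)**2).
Order-3 pole: residue = g''(a)/2; g''(11/5) = -994953125/2026752192, so the residue is -994953125/4053504384.

The residue is -994953125/4053504384.


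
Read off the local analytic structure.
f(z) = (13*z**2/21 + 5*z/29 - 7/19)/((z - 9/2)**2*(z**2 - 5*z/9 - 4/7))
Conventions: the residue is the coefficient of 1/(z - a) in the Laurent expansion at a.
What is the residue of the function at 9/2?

At the order-2 pole 9/2 set g(z) = (z - (9/2))^2*f(z) = (13*z**2/21 + 5*z/29 - 7/19)/(z**2 - 5*z/9 - 4/7).
Order-2 pole: residue = g'(a); g'(9/2) = -2174488/60385221, so the residue is -2174488/60385221.

The residue is -2174488/60385221.


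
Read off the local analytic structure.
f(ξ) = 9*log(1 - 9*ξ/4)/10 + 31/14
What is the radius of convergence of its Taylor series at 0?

Branch term (9/10)*log(1 - ξ/(4/9)): its argument vanishes at ξ = 4/9, a logarithmic branch point, modulus 4/9.
The radius of convergence is the smallest modulus among the singular points: 4/9.

The radius of convergence is 4/9.


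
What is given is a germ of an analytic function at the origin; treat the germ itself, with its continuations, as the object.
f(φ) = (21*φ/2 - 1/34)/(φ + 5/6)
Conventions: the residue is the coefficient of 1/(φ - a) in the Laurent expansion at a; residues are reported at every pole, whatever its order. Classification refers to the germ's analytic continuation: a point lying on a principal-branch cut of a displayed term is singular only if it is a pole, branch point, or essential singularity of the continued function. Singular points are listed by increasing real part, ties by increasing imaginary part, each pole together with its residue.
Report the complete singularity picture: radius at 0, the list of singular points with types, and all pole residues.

Denominator factor (φ + 5/6): pole of order 1 at -5/6, modulus 5/6.
The radius of convergence is the smallest modulus among the singular points: 5/6.
At the order-1 pole -5/6 set g(φ) = (φ - (-5/6))*f(φ) = 21*φ/2 - 1/34.
Simple pole: residue = g(a) at a = -5/6, which is -597/68.

Radius of convergence at 0: 5/6.
At -5/6: a pole of order 1; residue -597/68.


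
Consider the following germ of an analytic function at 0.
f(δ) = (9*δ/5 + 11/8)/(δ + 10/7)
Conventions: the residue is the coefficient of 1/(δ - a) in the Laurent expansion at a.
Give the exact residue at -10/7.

At the order-1 pole -10/7 set g(δ) = (δ - (-10/7))*f(δ) = 9*δ/5 + 11/8.
Simple pole: residue = g(a) at a = -10/7, which is -67/56.

The residue is -67/56.


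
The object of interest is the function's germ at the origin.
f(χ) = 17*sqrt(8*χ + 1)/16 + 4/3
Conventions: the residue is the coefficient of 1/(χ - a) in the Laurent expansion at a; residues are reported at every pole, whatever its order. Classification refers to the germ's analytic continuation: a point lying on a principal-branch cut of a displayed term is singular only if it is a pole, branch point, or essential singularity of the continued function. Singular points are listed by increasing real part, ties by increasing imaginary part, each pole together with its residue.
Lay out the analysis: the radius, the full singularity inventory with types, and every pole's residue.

Radius of convergence at 0: 1/8.
At -1/8: an algebraic (square-root) branch point.

Branch term (17/16)*sqrt(1 - χ/(-1/8)): its argument vanishes at χ = -1/8, a square-root branch point, modulus 1/8.
The radius of convergence is the smallest modulus among the singular points: 1/8.


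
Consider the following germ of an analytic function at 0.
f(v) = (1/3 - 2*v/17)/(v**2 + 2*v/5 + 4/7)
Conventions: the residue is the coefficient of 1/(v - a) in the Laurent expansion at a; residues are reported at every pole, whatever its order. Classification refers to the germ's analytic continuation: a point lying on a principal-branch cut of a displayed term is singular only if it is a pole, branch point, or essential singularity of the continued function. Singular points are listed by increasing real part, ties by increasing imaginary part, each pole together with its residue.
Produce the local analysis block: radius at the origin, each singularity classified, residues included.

Denominator factor (v**2 + 2*v/5 + 4/7): discriminant -372/175, complex-conjugate roots (-1/5) + ((1/35)*sqrt(651))*i and (-1/5) - ((1/35)*sqrt(651))*i; poles of order 1, moduli (2/7)*sqrt(7) and (2/7)*sqrt(7).
The radius of convergence is the smallest modulus among the singular points: (2/7)*sqrt(7).
The factor v**2 + 2*v/5 + 4/7 splits as (v - a)(v - a') with a = (-1/5) - ((1/35)*sqrt(651))*i, a' = (-1/5) + ((1/35)*sqrt(651))*i. At the order-1 pole a set g(v) = (v - a)*f(v) = [1/3 - 2*v/17] / (v - a').
Simple pole: residue = g(a) at a = (-1/5) - ((1/35)*sqrt(651))*i, which is (-1/17) + ((91/9486)*sqrt(651))*i.
The factor v**2 + 2*v/5 + 4/7 splits as (v - a)(v - a') with a = (-1/5) + ((1/35)*sqrt(651))*i, a' = (-1/5) - ((1/35)*sqrt(651))*i. At the order-1 pole a set g(v) = (v - a)*f(v) = [1/3 - 2*v/17] / (v - a').
Simple pole: residue = g(a) at a = (-1/5) + ((1/35)*sqrt(651))*i, which is (-1/17) - ((91/9486)*sqrt(651))*i.
List the singular points by increasing real part (a conjugate pair: the negative imaginary part first).

Radius of convergence at 0: (2/7)*sqrt(7).
At (-1/5) - ((1/35)*sqrt(651))*i: a pole of order 1; residue (-1/17) + ((91/9486)*sqrt(651))*i.
At (-1/5) + ((1/35)*sqrt(651))*i: a pole of order 1; residue (-1/17) - ((91/9486)*sqrt(651))*i.


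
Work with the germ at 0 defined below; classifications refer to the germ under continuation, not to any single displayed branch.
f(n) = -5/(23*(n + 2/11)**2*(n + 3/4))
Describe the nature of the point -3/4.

The denominator factor n + 3/4 vanishes at -3/4 and appears to the power 1; the numerator there equals -5/23, nonzero, and no other factor vanishes.
Hence a pole whose order is the multiplicity, 1.

The point is a pole of order 1.


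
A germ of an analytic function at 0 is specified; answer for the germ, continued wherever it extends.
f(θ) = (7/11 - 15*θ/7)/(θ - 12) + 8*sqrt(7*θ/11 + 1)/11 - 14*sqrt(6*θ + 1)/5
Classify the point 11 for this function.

The point is a regular point.

Denominator factors: θ - 12 = -1 at θ = 11 — none vanishes.
Branch term sqrt(1 - θ/(-1/6)): argument at 11 is 67, nonzero, so 11 is not its branch point (a point on a principal cut is still regular for the continued germ).
Branch term sqrt(1 - θ/(-11/7)): argument at 11 is 8, nonzero, so 11 is not its branch point (a point on a principal cut is still regular for the continued germ).
So the germ continues analytically to 11.


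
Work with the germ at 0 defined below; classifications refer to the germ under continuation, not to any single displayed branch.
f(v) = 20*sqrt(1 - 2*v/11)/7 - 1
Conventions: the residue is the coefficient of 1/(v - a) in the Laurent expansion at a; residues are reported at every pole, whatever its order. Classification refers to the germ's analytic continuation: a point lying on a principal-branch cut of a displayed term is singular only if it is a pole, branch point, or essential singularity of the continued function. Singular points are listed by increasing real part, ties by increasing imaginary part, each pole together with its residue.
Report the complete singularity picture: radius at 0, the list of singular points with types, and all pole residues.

Radius of convergence at 0: 11/2.
At 11/2: an algebraic (square-root) branch point.

Branch term (20/7)*sqrt(1 - v/(11/2)): its argument vanishes at v = 11/2, a square-root branch point, modulus 11/2.
The radius of convergence is the smallest modulus among the singular points: 11/2.


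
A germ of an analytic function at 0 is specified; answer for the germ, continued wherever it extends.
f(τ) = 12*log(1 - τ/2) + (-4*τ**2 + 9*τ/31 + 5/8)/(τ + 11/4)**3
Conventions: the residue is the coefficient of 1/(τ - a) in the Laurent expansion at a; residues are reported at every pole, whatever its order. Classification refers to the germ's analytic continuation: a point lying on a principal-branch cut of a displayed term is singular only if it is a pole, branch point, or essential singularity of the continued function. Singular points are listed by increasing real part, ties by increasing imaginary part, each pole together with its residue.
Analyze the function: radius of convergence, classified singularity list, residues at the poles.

Denominator factor (τ + 11/4)^3: pole of order 3 at -11/4, modulus 11/4.
Branch term (12)*log(1 - τ/(2)): its argument vanishes at τ = 2, a logarithmic branch point, modulus 2.
The radius of convergence is the smallest modulus among the singular points: 2.
The branch term is analytic at -11/4 and contributes nothing to the residue; only the rational part matters.
At the order-3 pole -11/4 set g(τ) = (τ - (-11/4))^3*(rational part) = -4*τ**2 + 9*τ/31 + 5/8.
Order-3 pole: residue = g''(a)/2; g''(-11/4) = -8, so the residue is -4.
List the singular points by increasing real part (a conjugate pair: the negative imaginary part first).

Radius of convergence at 0: 2.
At -11/4: a pole of order 3; residue -4.
At 2: a logarithmic branch point.


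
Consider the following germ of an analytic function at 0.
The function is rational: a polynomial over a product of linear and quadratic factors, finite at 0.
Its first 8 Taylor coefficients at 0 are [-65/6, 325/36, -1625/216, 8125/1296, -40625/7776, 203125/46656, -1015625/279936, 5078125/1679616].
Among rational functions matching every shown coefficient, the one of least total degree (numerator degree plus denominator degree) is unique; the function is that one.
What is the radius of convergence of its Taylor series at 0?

The radius of convergence is 6/5.

No rational of total degree below 1 reproduces all 8 coefficients; solving the [0/1] Pade equations on them gives f(θ) = -13/(θ + 6/5), whose expansion matches every shown term.
Denominator factor (θ + 6/5): pole of order 1 at -6/5, modulus 6/5.
The radius of convergence is the smallest modulus among the singular points: 6/5.


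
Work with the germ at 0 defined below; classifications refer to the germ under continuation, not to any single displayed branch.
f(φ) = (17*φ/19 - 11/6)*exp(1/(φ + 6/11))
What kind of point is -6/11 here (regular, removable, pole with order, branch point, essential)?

The point is an essential singularity.

The exponent 1/(φ - (-6/11)) has a pole at -6/11, so exp(1/(φ - (-6/11))) takes every nonzero value near it: an essential singularity (not a pole of any order).


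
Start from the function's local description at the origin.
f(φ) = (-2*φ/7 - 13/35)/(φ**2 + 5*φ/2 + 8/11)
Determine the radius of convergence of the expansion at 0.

The radius of convergence is 5/4 - (7/44)*sqrt(33).

Denominator factor (φ**2 + 5*φ/2 + 8/11): discriminant 147/44, real irrational roots -5/4 + (7/44)*sqrt(33) and -5/4 - (7/44)*sqrt(33); poles of order 1, moduli 5/4 - (7/44)*sqrt(33) and 5/4 + (7/44)*sqrt(33).
The radius of convergence is the smallest modulus among the singular points: 5/4 - (7/44)*sqrt(33).


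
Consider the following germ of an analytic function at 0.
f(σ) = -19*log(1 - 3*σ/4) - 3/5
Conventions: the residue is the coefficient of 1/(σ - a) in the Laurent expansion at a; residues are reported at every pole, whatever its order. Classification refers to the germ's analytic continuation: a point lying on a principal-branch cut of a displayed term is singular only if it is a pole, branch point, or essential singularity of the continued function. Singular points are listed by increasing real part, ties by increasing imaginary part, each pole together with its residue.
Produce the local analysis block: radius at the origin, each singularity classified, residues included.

Radius of convergence at 0: 4/3.
At 4/3: a logarithmic branch point.

Branch term (-19)*log(1 - σ/(4/3)): its argument vanishes at σ = 4/3, a logarithmic branch point, modulus 4/3.
The radius of convergence is the smallest modulus among the singular points: 4/3.


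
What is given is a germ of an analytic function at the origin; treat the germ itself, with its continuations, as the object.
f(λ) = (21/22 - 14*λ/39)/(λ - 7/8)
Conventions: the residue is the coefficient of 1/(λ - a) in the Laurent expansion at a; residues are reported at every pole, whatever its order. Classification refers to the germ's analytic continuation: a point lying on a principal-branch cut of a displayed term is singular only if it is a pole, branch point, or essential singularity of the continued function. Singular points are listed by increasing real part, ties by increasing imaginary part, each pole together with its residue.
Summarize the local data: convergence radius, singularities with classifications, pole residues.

Radius of convergence at 0: 7/8.
At 7/8: a pole of order 1; residue 1099/1716.

Denominator factor (λ - 7/8): pole of order 1 at 7/8, modulus 7/8.
The radius of convergence is the smallest modulus among the singular points: 7/8.
At the order-1 pole 7/8 set g(λ) = (λ - (7/8))*f(λ) = 21/22 - 14*λ/39.
Simple pole: residue = g(a) at a = 7/8, which is 1099/1716.


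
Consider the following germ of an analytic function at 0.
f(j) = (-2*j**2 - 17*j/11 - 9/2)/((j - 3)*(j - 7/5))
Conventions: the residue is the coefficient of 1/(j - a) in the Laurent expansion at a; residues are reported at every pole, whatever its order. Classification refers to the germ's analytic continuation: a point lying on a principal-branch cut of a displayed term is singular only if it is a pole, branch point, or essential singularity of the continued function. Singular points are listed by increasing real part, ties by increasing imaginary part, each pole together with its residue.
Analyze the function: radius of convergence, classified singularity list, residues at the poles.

Radius of convergence at 0: 7/5.
At 7/5: a pole of order 1; residue 5821/880.
At 3: a pole of order 1; residue -2985/176.

Denominator factor (j - 3): pole of order 1 at 3, modulus 3.
Denominator factor (j - 7/5): pole of order 1 at 7/5, modulus 7/5.
The radius of convergence is the smallest modulus among the singular points: 7/5.
At the order-1 pole 7/5 set g(j) = (j - (7/5))*f(j) = (-2*j**2 - 17*j/11 - 9/2)/(j - 3).
Simple pole: residue = g(a) at a = 7/5, which is 5821/880.
At the order-1 pole 3 set g(j) = (j - (3))*f(j) = (-2*j**2 - 17*j/11 - 9/2)/(j - 7/5).
Simple pole: residue = g(a) at a = 3, which is -2985/176.
List the singular points by increasing real part (a conjugate pair: the negative imaginary part first).


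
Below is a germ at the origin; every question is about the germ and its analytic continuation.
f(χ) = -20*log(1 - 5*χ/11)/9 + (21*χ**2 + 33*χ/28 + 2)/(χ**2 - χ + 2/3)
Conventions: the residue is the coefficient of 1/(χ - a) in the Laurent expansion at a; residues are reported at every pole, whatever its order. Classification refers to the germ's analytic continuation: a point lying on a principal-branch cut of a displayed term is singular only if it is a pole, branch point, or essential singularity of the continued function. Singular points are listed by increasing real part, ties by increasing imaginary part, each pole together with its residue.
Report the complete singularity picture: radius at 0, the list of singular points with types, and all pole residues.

Denominator factor (χ**2 - χ + 2/3): discriminant -5/3, complex-conjugate roots (1/2) + ((1/6)*sqrt(15))*i and (1/2) - ((1/6)*sqrt(15))*i; poles of order 1, moduli (1/3)*sqrt(6) and (1/3)*sqrt(6).
Branch term (-20/9)*log(1 - χ/(11/5)): its argument vanishes at χ = 11/5, a logarithmic branch point, modulus 11/5.
The radius of convergence is the smallest modulus among the singular points: (1/3)*sqrt(6).
The branch term is analytic at (1/2) - ((1/6)*sqrt(15))*i and contributes nothing to the residue; only the rational part matters.
The factor χ**2 - χ + 2/3 splits as (χ - a)(χ - a') with a = (1/2) - ((1/6)*sqrt(15))*i, a' = (1/2) + ((1/6)*sqrt(15))*i. At the order-1 pole a set g(χ) = (χ - a)*(rational part) = [21*χ**2 + 33*χ/28 + 2] / (χ - a').
Simple pole: residue = g(a) at a = (1/2) - ((1/6)*sqrt(15))*i, which is (621/56) - ((51/280)*sqrt(15))*i.
The branch term is analytic at (1/2) + ((1/6)*sqrt(15))*i and contributes nothing to the residue; only the rational part matters.
The factor χ**2 - χ + 2/3 splits as (χ - a)(χ - a') with a = (1/2) + ((1/6)*sqrt(15))*i, a' = (1/2) - ((1/6)*sqrt(15))*i. At the order-1 pole a set g(χ) = (χ - a)*(rational part) = [21*χ**2 + 33*χ/28 + 2] / (χ - a').
Simple pole: residue = g(a) at a = (1/2) + ((1/6)*sqrt(15))*i, which is (621/56) + ((51/280)*sqrt(15))*i.
List the singular points by increasing real part (a conjugate pair: the negative imaginary part first).

Radius of convergence at 0: (1/3)*sqrt(6).
At (1/2) - ((1/6)*sqrt(15))*i: a pole of order 1; residue (621/56) - ((51/280)*sqrt(15))*i.
At (1/2) + ((1/6)*sqrt(15))*i: a pole of order 1; residue (621/56) + ((51/280)*sqrt(15))*i.
At 11/5: a logarithmic branch point.


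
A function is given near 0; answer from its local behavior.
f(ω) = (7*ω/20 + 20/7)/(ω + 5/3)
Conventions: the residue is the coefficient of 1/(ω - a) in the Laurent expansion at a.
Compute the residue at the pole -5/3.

At the order-1 pole -5/3 set g(ω) = (ω - (-5/3))*f(ω) = 7*ω/20 + 20/7.
Simple pole: residue = g(a) at a = -5/3, which is 191/84.

The residue is 191/84.


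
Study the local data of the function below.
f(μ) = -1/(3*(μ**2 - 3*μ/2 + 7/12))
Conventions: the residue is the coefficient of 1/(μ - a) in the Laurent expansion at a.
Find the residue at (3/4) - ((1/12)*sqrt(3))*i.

The residue is -((2/3)*sqrt(3))*i.

The factor μ**2 - 3*μ/2 + 7/12 splits as (μ - a)(μ - a') with a = (3/4) - ((1/12)*sqrt(3))*i, a' = (3/4) + ((1/12)*sqrt(3))*i. At the order-1 pole a set g(μ) = (μ - a)*f(μ) = [-1/3] / (μ - a').
Simple pole: residue = g(a) at a = (3/4) - ((1/12)*sqrt(3))*i, which is -((2/3)*sqrt(3))*i.


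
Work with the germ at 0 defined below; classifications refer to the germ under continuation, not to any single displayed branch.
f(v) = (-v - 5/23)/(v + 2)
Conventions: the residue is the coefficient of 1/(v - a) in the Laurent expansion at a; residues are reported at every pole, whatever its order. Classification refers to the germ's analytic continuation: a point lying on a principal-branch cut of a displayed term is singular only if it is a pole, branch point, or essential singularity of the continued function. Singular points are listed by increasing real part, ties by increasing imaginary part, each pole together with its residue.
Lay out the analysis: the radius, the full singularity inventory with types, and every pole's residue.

Radius of convergence at 0: 2.
At -2: a pole of order 1; residue 41/23.

Denominator factor (v + 2): pole of order 1 at -2, modulus 2.
The radius of convergence is the smallest modulus among the singular points: 2.
At the order-1 pole -2 set g(v) = (v - (-2))*f(v) = -v - 5/23.
Simple pole: residue = g(a) at a = -2, which is 41/23.


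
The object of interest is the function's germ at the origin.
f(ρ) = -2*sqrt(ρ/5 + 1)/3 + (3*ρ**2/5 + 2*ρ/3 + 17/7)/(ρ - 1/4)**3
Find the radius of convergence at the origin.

The radius of convergence is 1/4.

Denominator factor (ρ - 1/4)^3: pole of order 3 at 1/4, modulus 1/4.
Branch term (-2/3)*sqrt(1 - ρ/(-5)): its argument vanishes at ρ = -5, a square-root branch point, modulus 5.
The radius of convergence is the smallest modulus among the singular points: 1/4.


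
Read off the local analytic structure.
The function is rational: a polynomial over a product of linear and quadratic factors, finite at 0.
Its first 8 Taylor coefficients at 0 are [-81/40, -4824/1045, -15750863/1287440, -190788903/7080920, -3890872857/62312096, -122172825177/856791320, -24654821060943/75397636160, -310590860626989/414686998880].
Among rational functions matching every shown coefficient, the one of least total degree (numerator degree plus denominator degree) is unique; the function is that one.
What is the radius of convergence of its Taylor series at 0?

The radius of convergence is -6/11 + (5/33)*sqrt(42).

No rational of total degree below 4 reproduces all 8 coefficients; solving the [2/2] Pade equations on them gives f(τ) = (23*τ**2/21 + 33*τ/38 + 27/20)/(τ**2 + 12*τ/11 - 2/3), whose expansion matches every shown term.
Denominator factor (τ**2 + 12*τ/11 - 2/3): discriminant 1400/363, real irrational roots -6/11 + (5/33)*sqrt(42) and -6/11 - (5/33)*sqrt(42); poles of order 1, moduli -6/11 + (5/33)*sqrt(42) and 6/11 + (5/33)*sqrt(42).
The radius of convergence is the smallest modulus among the singular points: -6/11 + (5/33)*sqrt(42).


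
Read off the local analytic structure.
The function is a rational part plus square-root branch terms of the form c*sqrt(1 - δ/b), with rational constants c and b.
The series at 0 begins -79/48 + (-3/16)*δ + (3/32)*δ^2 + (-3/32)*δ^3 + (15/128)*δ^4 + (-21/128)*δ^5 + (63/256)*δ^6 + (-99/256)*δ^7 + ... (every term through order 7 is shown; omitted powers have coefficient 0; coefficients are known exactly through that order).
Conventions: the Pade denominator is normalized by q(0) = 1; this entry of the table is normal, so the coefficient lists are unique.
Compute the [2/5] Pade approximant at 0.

The Pade approximant has numerator coefficients [-79/48, -26320251/6197912, -61743193/24791648]; denominator coefficients [1, 1910745/774739, 998790/774739, -7011/110677, 70461/6197912, -14967/6197912].

Taylor coefficients needed (read off): a_0 = -79/48, a_1 = -3/16, a_2 = 3/32, a_3 = -3/32, a_4 = 15/128, a_5 = -21/128, a_6 = 63/256, a_7 = -99/256.
Write the denominator as Q(δ) = 1 + q1*δ + q2*δ^2 + q3*δ^3 + q4*δ^4 + q5*δ^5. Requiring Q*f - P = O(δ^8) with deg P <= 2 kills the coefficients of δ^3..δ^7 in Q*f:
  δ^3: a_3 + q1*a_2 + q2*a_1 + q3*a_0 = 0, i.e. -3/32 + (3/32)*q1 + (-3/16)*q2 + (-79/48)*q3 = 0.
  δ^4: a_4 + q1*a_3 + q2*a_2 + q3*a_1 + q4*a_0 = 0, i.e. 15/128 + (-3/32)*q1 + (3/32)*q2 + (-3/16)*q3 + (-79/48)*q4 = 0.
  δ^5: a_5 + q1*a_4 + q2*a_3 + q3*a_2 + q4*a_1 + q5*a_0 = 0, i.e. -21/128 + (15/128)*q1 + (-3/32)*q2 + (3/32)*q3 + (-3/16)*q4 + (-79/48)*q5 = 0.
  δ^6: a_6 + q1*a_5 + q2*a_4 + q3*a_3 + q4*a_2 + q5*a_1 = 0, i.e. 63/256 + (-21/128)*q1 + (15/128)*q2 + (-3/32)*q3 + (3/32)*q4 + (-3/16)*q5 = 0.
  δ^7: a_7 + q1*a_6 + q2*a_5 + q3*a_4 + q4*a_3 + q5*a_2 = 0, i.e. -99/256 + (63/256)*q1 + (-21/128)*q2 + (15/128)*q3 + (-3/32)*q4 + (3/32)*q5 = 0.
Solving this linear system: q1 = 1910745/774739, q2 = 998790/774739, q3 = -7011/110677, q4 = 70461/6197912, q5 = -14967/6197912.
The numerator is Q*f truncated at degree 2: P0 = a_0 = -79/48; P1 = a_1 + q1*a_0 = -26320251/6197912; P2 = a_2 + q1*a_1 + q2*a_0 = -61743193/24791648.


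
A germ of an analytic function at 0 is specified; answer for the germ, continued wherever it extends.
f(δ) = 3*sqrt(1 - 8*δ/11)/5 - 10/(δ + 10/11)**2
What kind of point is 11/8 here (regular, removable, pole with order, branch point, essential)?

The point is an algebraic (square-root) branch point.

The term (3/5)*sqrt(1 - δ/(11/8)) has argument 1 - 11/8/(11/8) = 0 at 11/8: a square-root (algebraic, two-sheeted) branch point; the remaining terms are analytic or single-valued there.


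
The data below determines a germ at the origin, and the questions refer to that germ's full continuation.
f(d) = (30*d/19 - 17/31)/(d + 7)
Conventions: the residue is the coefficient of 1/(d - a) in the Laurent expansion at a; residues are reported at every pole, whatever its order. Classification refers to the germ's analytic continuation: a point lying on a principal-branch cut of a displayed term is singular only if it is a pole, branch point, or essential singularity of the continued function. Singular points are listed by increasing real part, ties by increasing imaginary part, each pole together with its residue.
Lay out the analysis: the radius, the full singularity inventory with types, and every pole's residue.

Radius of convergence at 0: 7.
At -7: a pole of order 1; residue -6833/589.

Denominator factor (d + 7): pole of order 1 at -7, modulus 7.
The radius of convergence is the smallest modulus among the singular points: 7.
At the order-1 pole -7 set g(d) = (d - (-7))*f(d) = 30*d/19 - 17/31.
Simple pole: residue = g(a) at a = -7, which is -6833/589.


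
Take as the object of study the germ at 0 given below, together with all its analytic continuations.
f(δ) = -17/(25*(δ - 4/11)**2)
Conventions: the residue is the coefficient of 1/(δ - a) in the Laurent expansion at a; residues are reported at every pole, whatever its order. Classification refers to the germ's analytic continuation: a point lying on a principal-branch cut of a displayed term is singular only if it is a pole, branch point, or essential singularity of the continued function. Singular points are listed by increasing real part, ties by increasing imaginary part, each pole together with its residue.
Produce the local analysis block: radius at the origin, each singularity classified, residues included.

Radius of convergence at 0: 4/11.
At 4/11: a pole of order 2; residue 0.

Denominator factor (δ - 4/11)^2: pole of order 2 at 4/11, modulus 4/11.
The radius of convergence is the smallest modulus among the singular points: 4/11.
At the order-2 pole 4/11 set g(δ) = (δ - (4/11))^2*f(δ) = -17/25.
Order-2 pole: residue = g'(a); g'(4/11) = 0, so the residue is 0.


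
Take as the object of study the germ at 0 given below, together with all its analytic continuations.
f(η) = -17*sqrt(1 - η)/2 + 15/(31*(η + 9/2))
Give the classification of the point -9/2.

The denominator factor η + 9/2 vanishes at -9/2 and appears to the power 1; the numerator there equals 15/31, nonzero, and no other factor vanishes.
The branch terms are analytic at this point.
Hence a pole whose order is the multiplicity, 1.

The point is a pole of order 1.


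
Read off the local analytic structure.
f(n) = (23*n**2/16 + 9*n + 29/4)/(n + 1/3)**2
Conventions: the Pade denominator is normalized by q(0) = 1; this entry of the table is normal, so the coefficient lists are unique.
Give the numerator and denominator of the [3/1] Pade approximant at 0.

The Pade approximant has numerator coefficients [261/4, -845829/11704, 3629025/23408, -10887075/46816]; denominator coefficients [1, 10683/2926].

Taylor coefficients needed (expand at 0): a_0 = 261/4, a_1 = -621/2, a_2 = 20619/16, a_3 = -39501/8, a_4 = 288441/16.
Write the denominator as Q(n) = 1 + q1*n. Requiring Q*f - P = O(n^5) with deg P <= 3 kills the coefficients of n^4..n^4 in Q*f:
  n^4: a_4 + q1*a_3 = 0, i.e. 288441/16 + (-39501/8)*q1 = 0.
Solving this linear system: q1 = 10683/2926.
The numerator is Q*f truncated at degree 3: P0 = a_0 = 261/4; P1 = a_1 + q1*a_0 = -845829/11704; P2 = a_2 + q1*a_1 = 3629025/23408; P3 = a_3 + q1*a_2 = -10887075/46816.


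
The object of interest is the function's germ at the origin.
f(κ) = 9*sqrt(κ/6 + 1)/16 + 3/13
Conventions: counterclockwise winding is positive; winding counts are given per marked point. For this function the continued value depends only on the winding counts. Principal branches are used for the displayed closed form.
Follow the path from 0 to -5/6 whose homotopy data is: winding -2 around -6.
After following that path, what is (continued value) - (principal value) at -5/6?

Continued minus principal equals 0.

The rational part is single-valued and drops out of the difference; each branch term changes only by its own monodromy.
(9/16)*sqrt(1 - κ/(-6)): winding -2 is even, the square root returns to the same sheet, contribution 0.
Summing the contributions at κ = -5/6 gives 0.


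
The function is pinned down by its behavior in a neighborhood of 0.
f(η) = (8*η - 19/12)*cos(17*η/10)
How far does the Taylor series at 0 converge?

The factor cos(17*η/10) is entire and contributes no finite singular point.
The polynomial part has no poles.
No finite singular points: the Taylor series at 0 converges everywhere.

The radius of convergence is infinite.


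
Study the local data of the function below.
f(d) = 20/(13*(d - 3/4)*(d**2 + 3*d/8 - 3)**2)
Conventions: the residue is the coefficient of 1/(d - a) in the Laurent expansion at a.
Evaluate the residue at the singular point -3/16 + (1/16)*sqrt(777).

The factor d**2 + 3*d/8 - 3 splits as (d - a)(d - a') with a = -3/16 + (1/16)*sqrt(777), a' = -3/16 - (1/16)*sqrt(777). At the order-2 pole a set g(d) = (d - a)^2*f(d) = [20/(13*(d - 3/4))] / (d - a')^2.
Order-2 pole: residue = g'(a); g'(-3/16 + (1/16)*sqrt(777)) = -10240/61893 - (153600/35485849)*sqrt(777), so the residue is -10240/61893 - (153600/35485849)*sqrt(777).

The residue is -10240/61893 - (153600/35485849)*sqrt(777).


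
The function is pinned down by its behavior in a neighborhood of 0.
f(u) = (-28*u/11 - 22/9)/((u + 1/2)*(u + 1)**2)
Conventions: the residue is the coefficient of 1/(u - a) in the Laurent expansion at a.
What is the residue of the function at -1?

The residue is 464/99.

At the order-2 pole -1 set g(u) = (u - (-1))^2*f(u) = (-28*u/11 - 22/9)/(u + 1/2).
Order-2 pole: residue = g'(a); g'(-1) = 464/99, so the residue is 464/99.


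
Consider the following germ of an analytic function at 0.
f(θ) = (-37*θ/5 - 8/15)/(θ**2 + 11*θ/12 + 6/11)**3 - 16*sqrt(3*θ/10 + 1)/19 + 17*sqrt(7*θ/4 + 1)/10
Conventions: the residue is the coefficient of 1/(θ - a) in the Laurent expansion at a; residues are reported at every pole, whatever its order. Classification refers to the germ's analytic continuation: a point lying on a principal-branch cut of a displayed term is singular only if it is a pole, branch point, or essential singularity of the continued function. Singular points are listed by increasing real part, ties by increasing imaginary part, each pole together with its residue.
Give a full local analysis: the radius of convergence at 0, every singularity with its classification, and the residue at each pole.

Denominator factor (θ**2 + 11*θ/12 + 6/11)^3: discriminant -2125/1584, complex-conjugate roots (-11/24) + ((5/264)*sqrt(935))*i and (-11/24) - ((5/264)*sqrt(935))*i; poles of order 3, moduli (1/11)*sqrt(66) and (1/11)*sqrt(66).
Branch term (17/10)*sqrt(1 - θ/(-4/7)): its argument vanishes at θ = -4/7, a square-root branch point, modulus 4/7.
Branch term (-16/19)*sqrt(1 - θ/(-10/3)): its argument vanishes at θ = -10/3, a square-root branch point, modulus 10/3.
The radius of convergence is the smallest modulus among the singular points: 4/7.
The branch terms are analytic at (-11/24) - ((5/264)*sqrt(935))*i and contribute nothing to the residue; only the rational part matters.
The factor θ**2 + 11*θ/12 + 6/11 splits as (θ - a)(θ - a') with a = (-11/24) - ((5/264)*sqrt(935))*i, a' = (-11/24) + ((5/264)*sqrt(935))*i. At the order-3 pole a set g(θ) = (θ - a)^3*(rational part) = [-37*θ/5 - 8/15] / (θ - a')^3.
Order-3 pole: residue = g''(a)/2; g''((-11/24) - ((5/264)*sqrt(935))*i) = ((5163637248/9595703125)*sqrt(935))*i, so the residue is ((2581818624/9595703125)*sqrt(935))*i.
The branch terms are analytic at (-11/24) + ((5/264)*sqrt(935))*i and contribute nothing to the residue; only the rational part matters.
The factor θ**2 + 11*θ/12 + 6/11 splits as (θ - a)(θ - a') with a = (-11/24) + ((5/264)*sqrt(935))*i, a' = (-11/24) - ((5/264)*sqrt(935))*i. At the order-3 pole a set g(θ) = (θ - a)^3*(rational part) = [-37*θ/5 - 8/15] / (θ - a')^3.
Order-3 pole: residue = g''(a)/2; g''((-11/24) + ((5/264)*sqrt(935))*i) = -((5163637248/9595703125)*sqrt(935))*i, so the residue is -((2581818624/9595703125)*sqrt(935))*i.
List the singular points by increasing real part (a conjugate pair: the negative imaginary part first).

Radius of convergence at 0: 4/7.
At -10/3: an algebraic (square-root) branch point.
At -4/7: an algebraic (square-root) branch point.
At (-11/24) - ((5/264)*sqrt(935))*i: a pole of order 3; residue ((2581818624/9595703125)*sqrt(935))*i.
At (-11/24) + ((5/264)*sqrt(935))*i: a pole of order 3; residue -((2581818624/9595703125)*sqrt(935))*i.


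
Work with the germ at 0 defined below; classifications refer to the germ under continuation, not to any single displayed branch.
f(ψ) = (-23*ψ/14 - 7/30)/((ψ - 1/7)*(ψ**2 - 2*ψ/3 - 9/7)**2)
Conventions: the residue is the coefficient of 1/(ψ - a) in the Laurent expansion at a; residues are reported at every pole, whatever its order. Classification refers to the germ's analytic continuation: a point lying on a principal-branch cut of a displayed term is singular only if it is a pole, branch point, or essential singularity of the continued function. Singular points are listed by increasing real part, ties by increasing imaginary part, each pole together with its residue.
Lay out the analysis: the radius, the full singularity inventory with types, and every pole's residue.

Denominator factor (ψ - 1/7): pole of order 1 at 1/7, modulus 1/7.
Denominator factor (ψ**2 - 2*ψ/3 - 9/7)^2: discriminant 352/63, real irrational roots 1/3 + (2/21)*sqrt(154) and 1/3 - (2/21)*sqrt(154); poles of order 2, moduli 1/3 + (2/21)*sqrt(154) and -1/3 + (2/21)*sqrt(154).
The radius of convergence is the smallest modulus among the singular points: 1/7.
The factor ψ**2 - 2*ψ/3 - 9/7 splits as (ψ - a)(ψ - a') with a = 1/3 - (2/21)*sqrt(154), a' = 1/3 + (2/21)*sqrt(154). At the order-2 pole a set g(ψ) = (ψ - a)^2*f(ψ) = [(-23*ψ/14 - 7/30)/(ψ - 1/7)] / (ψ - a')^2.
Order-2 pole: residue = g'(a); g'(1/3 - (2/21)*sqrt(154)) = 6321/50000 - (1704297/96800000)*sqrt(154), so the residue is 6321/50000 - (1704297/96800000)*sqrt(154).
At the order-1 pole 1/7 set g(ψ) = (ψ - (1/7))*f(ψ) = (-23*ψ/14 - 7/30)/(ψ**2 - 2*ψ/3 - 9/7)**2.
Simple pole: residue = g(a) at a = 1/7, which is -6321/25000.
The factor ψ**2 - 2*ψ/3 - 9/7 splits as (ψ - a)(ψ - a') with a = 1/3 + (2/21)*sqrt(154), a' = 1/3 - (2/21)*sqrt(154). At the order-2 pole a set g(ψ) = (ψ - a)^2*f(ψ) = [(-23*ψ/14 - 7/30)/(ψ - 1/7)] / (ψ - a')^2.
Order-2 pole: residue = g'(a); g'(1/3 + (2/21)*sqrt(154)) = 6321/50000 + (1704297/96800000)*sqrt(154), so the residue is 6321/50000 + (1704297/96800000)*sqrt(154).
List the singular points by increasing real part (a conjugate pair: the negative imaginary part first).

Radius of convergence at 0: 1/7.
At 1/3 - (2/21)*sqrt(154): a pole of order 2; residue 6321/50000 - (1704297/96800000)*sqrt(154).
At 1/7: a pole of order 1; residue -6321/25000.
At 1/3 + (2/21)*sqrt(154): a pole of order 2; residue 6321/50000 + (1704297/96800000)*sqrt(154).
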